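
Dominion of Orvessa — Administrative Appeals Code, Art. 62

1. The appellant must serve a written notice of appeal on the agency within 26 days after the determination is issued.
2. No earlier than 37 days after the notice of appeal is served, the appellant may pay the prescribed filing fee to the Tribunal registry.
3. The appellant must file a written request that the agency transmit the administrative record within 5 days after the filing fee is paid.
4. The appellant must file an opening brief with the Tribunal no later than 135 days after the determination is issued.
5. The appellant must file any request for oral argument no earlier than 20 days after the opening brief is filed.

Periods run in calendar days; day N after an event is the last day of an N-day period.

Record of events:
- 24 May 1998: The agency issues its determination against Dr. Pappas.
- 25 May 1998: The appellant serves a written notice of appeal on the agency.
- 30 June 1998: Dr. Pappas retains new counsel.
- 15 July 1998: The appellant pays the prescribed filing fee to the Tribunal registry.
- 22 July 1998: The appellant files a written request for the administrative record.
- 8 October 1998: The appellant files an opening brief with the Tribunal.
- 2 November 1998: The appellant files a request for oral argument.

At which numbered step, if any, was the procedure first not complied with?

Step 1 — counting 26 days from 24 May 1998 (when the determination is issued) gives a deadline of 19 June 1998; done 25 May 1998 — timely.
Step 2 — must wait 37 days from 25 May 1998 (when the notice of appeal is served), so not before 1 July 1998; done 15 July 1998 — permitted.
Step 3 — counting 5 days from 15 July 1998 (when the filing fee is paid) gives a deadline of 20 July 1998; not done until 22 July 1998, 2 days after the deadline.

Step 3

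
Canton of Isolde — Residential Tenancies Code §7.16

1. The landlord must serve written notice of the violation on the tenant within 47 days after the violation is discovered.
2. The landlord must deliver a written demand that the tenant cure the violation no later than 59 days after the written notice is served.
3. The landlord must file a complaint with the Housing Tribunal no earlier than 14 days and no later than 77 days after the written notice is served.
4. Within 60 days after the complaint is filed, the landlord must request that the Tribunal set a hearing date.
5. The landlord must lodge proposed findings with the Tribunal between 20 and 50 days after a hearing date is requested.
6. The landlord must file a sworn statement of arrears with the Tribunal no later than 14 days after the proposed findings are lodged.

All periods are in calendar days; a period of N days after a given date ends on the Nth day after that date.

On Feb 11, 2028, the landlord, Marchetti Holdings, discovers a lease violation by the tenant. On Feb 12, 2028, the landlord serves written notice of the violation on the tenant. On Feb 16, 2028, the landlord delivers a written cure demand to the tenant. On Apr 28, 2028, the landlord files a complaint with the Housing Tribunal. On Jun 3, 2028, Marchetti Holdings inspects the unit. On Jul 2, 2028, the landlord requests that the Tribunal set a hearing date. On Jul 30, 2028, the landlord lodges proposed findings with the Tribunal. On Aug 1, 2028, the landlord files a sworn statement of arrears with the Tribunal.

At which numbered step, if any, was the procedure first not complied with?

Step 4

Step 1 — counting 47 days from Feb 11, 2028 (when the violation is discovered) gives a deadline of Mar 29, 2028; Feb 12, 2028 is within that limit.
Step 2 — counting 59 days from Feb 12, 2028 (when the written notice is served) gives a deadline of Apr 11, 2028; Feb 16, 2028 is within that limit.
Step 3 — 14 and 77 days from Feb 12, 2028 (when the written notice is served) are Feb 26, 2028 and Apr 29, 2028 respectively; done Apr 28, 2028 — within the window.
Step 4 — counting 60 days from Apr 28, 2028 (when the complaint is filed) gives a deadline of Jun 27, 2028; not done until Jul 2, 2028, 5 days after the deadline.
The procedure was therefore not followed at step 4.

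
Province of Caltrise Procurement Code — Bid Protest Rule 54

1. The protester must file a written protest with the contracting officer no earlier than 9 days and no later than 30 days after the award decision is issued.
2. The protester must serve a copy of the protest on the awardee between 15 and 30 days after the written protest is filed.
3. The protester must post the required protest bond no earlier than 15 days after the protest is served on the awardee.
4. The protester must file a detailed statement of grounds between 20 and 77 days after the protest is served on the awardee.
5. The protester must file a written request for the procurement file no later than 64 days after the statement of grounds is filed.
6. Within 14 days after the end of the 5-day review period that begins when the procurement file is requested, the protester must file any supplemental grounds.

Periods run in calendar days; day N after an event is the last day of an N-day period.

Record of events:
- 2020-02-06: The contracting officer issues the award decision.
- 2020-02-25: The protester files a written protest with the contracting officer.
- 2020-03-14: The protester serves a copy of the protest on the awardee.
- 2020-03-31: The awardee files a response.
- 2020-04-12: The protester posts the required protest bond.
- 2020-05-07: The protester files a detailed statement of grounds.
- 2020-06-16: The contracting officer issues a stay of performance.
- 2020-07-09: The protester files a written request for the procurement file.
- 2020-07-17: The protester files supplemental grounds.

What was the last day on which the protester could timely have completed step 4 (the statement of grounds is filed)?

2020-05-30

Step 4 runs from 2020-03-14, when the protest is served on the awardee. The window is 20–77 days after 2020-03-14; it closes on 2020-05-30.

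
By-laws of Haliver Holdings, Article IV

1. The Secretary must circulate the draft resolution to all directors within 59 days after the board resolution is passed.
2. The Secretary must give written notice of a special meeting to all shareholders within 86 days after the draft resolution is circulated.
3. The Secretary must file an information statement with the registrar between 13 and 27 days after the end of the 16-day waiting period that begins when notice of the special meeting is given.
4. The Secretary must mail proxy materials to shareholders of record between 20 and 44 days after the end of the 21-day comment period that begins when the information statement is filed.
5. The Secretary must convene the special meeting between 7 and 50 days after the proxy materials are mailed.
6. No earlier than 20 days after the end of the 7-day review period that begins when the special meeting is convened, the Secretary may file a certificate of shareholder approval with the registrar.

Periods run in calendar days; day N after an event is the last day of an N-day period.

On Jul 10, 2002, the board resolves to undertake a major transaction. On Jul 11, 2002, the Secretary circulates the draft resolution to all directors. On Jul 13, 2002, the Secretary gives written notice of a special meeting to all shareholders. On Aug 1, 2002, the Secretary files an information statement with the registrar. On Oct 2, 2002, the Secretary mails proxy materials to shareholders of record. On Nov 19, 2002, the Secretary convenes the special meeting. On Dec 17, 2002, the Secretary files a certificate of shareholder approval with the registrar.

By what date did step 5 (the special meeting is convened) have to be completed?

Nov 21, 2002

Step 5 runs from Oct 2, 2002, when the proxy materials are mailed. The window is 7–50 days after Oct 2, 2002; it closes on Nov 21, 2002.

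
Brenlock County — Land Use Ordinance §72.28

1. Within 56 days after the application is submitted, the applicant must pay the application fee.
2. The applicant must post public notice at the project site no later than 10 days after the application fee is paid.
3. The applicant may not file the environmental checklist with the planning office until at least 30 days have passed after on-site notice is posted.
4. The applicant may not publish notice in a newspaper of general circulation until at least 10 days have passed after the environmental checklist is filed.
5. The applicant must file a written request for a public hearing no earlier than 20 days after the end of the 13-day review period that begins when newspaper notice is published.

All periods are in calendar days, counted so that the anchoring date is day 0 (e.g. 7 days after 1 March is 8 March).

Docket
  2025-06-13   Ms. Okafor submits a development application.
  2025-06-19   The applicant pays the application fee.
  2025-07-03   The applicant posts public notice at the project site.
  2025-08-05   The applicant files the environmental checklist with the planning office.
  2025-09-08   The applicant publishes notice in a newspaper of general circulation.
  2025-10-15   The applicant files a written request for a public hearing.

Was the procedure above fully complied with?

Step 1 — counting 56 days from 2025-06-13 (when the application is submitted) gives a deadline of 2025-08-08; 2025-06-19 is within that limit.
Step 2 — counting 10 days from 2025-06-19 (when the application fee is paid) gives a deadline of 2025-06-29; 2025-07-03 misses that deadline by 4 days.
The procedure was therefore not followed at step 2.

No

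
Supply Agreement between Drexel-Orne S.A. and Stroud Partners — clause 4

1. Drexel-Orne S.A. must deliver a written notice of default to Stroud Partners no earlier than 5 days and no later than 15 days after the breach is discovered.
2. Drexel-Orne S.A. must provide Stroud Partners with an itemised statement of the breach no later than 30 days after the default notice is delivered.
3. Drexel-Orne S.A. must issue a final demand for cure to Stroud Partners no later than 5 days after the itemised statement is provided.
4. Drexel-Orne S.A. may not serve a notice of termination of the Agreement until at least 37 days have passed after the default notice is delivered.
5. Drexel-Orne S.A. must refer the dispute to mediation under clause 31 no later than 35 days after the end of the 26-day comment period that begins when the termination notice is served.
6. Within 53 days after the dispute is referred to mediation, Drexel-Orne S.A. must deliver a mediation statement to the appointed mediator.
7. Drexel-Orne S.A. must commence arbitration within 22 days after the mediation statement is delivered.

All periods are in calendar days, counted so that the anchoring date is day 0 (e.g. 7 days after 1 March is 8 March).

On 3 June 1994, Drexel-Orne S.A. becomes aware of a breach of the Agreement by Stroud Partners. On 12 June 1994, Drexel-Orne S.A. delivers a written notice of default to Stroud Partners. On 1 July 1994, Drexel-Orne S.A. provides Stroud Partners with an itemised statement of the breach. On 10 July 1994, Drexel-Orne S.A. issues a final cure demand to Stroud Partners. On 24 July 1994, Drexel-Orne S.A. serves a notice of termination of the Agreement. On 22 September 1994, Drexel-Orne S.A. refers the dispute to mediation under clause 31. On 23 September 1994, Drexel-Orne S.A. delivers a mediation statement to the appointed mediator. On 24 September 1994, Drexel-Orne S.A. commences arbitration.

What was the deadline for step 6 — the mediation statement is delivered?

14 November 1994

Step 6 runs from 22 September 1994, when the dispute is referred to mediation. 53 days after 22 September 1994 is 14 November 1994.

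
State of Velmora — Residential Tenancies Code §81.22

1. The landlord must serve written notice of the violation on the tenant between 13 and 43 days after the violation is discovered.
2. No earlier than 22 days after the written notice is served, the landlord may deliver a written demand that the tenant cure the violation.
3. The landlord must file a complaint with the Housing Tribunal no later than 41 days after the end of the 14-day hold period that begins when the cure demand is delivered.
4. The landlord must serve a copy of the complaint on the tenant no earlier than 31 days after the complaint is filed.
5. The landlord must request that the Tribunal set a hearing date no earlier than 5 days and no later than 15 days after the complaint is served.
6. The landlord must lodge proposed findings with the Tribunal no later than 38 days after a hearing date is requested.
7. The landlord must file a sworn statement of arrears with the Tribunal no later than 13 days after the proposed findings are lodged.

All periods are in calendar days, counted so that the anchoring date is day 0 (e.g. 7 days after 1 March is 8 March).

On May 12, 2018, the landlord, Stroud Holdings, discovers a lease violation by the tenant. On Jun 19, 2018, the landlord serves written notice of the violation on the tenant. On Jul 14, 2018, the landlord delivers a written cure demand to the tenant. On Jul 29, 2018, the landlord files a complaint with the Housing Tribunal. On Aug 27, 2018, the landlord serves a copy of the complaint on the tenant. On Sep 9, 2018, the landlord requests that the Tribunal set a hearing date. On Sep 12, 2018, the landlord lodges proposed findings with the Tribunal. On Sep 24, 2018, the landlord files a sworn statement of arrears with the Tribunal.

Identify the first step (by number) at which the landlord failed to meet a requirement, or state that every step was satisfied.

(1) the permitted window runs from May 12, 2018 + 13 = May 25, 2018 to May 12, 2018 + 43 = Jun 24, 2018; done Jun 19, 2018, which is between those dates.
(2) permitted from Jun 19, 2018 + 22 days = Jul 11, 2018 onward; done Jul 14, 2018, after the minimum wait.
(3) due by Jul 28, 2018 + 41 days = Sep 7, 2018; completed Jul 29, 2018, before the deadline.
(4) permitted from Jul 29, 2018 + 31 days = Aug 29, 2018 onward; Aug 27, 2018 is 2 days before the earliest permitted date.

Step 4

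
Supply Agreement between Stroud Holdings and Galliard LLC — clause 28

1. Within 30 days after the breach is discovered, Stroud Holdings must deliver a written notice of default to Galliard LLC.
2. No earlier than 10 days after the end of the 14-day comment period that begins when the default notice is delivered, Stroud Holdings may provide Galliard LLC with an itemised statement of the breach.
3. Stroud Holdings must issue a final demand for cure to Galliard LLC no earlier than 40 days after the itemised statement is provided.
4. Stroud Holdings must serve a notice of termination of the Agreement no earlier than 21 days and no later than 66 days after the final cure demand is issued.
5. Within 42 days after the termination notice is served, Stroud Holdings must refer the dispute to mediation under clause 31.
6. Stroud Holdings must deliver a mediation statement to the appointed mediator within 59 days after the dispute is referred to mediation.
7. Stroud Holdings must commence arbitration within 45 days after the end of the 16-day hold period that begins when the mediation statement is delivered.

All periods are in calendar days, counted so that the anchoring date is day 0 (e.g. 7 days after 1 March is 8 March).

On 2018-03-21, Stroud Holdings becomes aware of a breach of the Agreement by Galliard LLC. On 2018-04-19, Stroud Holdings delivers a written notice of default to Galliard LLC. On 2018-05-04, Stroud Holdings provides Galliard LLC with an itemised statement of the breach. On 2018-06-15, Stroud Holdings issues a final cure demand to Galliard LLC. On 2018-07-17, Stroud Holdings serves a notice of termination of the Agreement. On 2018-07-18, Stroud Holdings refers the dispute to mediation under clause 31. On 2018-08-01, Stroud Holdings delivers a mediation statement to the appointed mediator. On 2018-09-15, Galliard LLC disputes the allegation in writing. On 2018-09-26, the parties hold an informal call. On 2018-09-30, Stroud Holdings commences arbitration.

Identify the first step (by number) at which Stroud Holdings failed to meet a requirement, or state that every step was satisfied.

Step 1 — counting 30 days from 2018-03-21 (when the breach is discovered) gives a deadline of 2018-04-20; completed 2018-04-19, before the deadline.
Step 2 — must wait 10 days from 2018-05-03 (end of the 14-day comment period, which began when the default notice is delivered on 2018-04-19), so not before 2018-05-13; 2018-05-04 is 9 days before the earliest permitted date.
The analysis stops there.

Step 2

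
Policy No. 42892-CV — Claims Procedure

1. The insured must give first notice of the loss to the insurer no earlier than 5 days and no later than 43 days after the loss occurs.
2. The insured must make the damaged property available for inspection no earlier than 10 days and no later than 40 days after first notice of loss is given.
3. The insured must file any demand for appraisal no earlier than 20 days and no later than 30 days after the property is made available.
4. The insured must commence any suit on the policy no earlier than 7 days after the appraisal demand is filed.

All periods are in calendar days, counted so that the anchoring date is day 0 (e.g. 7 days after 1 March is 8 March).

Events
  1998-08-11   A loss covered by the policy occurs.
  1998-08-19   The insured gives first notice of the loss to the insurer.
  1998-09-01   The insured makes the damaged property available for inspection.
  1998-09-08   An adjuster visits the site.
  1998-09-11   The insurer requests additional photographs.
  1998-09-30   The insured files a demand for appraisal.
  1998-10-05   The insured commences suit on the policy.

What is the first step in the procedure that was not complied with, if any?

Step 4

Step 1 — 5 and 43 days from 1998-08-11 (when the loss occurs) are 1998-08-16 and 1998-09-23 respectively; done 1998-08-19 — within the window.
Step 2 — 10 and 40 days from 1998-08-19 (when first notice of loss is given) are 1998-08-29 and 1998-09-28 respectively; 1998-09-01 falls inside that range.
Step 3 — 20 and 30 days from 1998-09-01 (when the property is made available) are 1998-09-21 and 1998-10-01 respectively; done 1998-09-30 — within the window.
Step 4 — must wait 7 days from 1998-09-30 (when the appraisal demand is filed), so not before 1998-10-07; acted on 1998-10-05, 2 days prematurely.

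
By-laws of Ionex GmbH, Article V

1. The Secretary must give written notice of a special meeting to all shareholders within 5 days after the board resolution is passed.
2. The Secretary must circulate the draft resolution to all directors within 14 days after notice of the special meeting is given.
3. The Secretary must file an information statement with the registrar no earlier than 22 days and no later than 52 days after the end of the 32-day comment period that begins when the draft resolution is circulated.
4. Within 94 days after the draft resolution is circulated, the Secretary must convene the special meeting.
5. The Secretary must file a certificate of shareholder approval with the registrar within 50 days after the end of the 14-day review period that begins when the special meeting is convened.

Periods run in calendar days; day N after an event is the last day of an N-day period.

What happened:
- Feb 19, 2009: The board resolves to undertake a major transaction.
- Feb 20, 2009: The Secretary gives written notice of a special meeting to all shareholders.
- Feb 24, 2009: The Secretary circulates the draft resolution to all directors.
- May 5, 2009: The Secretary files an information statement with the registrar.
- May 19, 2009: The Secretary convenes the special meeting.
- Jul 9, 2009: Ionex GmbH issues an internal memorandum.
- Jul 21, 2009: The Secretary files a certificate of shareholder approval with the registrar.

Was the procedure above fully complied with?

Step 1: 5 days after Feb 19, 2009 (when the board resolution is passed) is Feb 24, 2009; Feb 20, 2009 is within that limit.
Step 2: 14 days after Feb 20, 2009 (when notice of the special meeting is given) is Mar 6, 2009; done Feb 24, 2009 — timely.
Step 3: the window is 22–52 days after Mar 28, 2009 (end of the 32-day comment period, which began when the draft resolution is circulated on Feb 24, 2009), so Apr 19, 2009 through May 19, 2009; done May 5, 2009 — within the window.
Step 4: 94 days after Feb 24, 2009 (when the draft resolution is circulated) is May 29, 2009; done May 19, 2009 — timely.
Step 5: 50 days after Jun 2, 2009 (end of the 14-day review period, which began when the special meeting is convened on May 19, 2009) is Jul 22, 2009; done Jul 21, 2009 — timely.

Yes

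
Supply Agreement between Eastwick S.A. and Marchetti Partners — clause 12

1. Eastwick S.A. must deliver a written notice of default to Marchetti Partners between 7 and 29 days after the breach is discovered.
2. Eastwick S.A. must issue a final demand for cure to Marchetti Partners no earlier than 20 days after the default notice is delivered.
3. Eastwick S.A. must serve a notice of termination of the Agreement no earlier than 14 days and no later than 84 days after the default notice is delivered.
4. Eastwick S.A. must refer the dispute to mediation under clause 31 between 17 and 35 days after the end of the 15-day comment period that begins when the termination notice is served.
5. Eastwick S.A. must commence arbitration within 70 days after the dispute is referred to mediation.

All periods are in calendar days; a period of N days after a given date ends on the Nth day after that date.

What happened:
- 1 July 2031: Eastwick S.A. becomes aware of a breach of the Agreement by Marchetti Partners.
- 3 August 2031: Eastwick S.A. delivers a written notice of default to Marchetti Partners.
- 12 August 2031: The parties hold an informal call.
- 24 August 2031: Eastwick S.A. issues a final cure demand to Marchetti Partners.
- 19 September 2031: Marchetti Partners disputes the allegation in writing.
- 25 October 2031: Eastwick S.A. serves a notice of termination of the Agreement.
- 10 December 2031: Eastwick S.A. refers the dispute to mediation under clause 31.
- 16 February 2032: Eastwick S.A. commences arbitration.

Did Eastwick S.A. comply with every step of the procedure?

Step 1 — 7 and 29 days from 1 July 2031 (when the breach is discovered) are 8 July 2031 and 30 July 2031 respectively; done 3 August 2031 — 4 days after the window closed.

No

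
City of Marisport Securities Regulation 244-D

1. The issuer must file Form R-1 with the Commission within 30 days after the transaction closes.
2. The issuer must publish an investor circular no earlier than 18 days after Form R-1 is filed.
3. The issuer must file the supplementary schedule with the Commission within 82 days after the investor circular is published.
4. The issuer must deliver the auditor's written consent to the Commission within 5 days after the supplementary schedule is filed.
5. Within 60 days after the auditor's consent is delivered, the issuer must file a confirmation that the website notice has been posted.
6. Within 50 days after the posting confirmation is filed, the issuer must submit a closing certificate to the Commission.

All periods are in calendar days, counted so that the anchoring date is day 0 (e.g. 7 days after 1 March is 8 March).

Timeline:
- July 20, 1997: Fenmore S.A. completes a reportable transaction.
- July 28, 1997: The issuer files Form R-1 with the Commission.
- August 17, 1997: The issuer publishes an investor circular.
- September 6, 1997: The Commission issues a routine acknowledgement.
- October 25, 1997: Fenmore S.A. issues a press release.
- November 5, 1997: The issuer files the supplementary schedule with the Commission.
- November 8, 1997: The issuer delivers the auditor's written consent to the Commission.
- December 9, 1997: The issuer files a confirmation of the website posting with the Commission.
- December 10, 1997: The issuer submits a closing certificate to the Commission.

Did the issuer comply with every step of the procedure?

Step 1 — counting 30 days from July 20, 1997 (when the transaction closes) gives a deadline of August 19, 1997; completed July 28, 1997, before the deadline.
Step 2 — must wait 18 days from July 28, 1997 (when Form R-1 is filed), so not before August 15, 1997; done August 17, 1997, after the minimum wait.
Step 3 — counting 82 days from August 17, 1997 (when the investor circular is published) gives a deadline of November 7, 1997; November 5, 1997 is within that limit.
Step 4 — counting 5 days from November 5, 1997 (when the supplementary schedule is filed) gives a deadline of November 10, 1997; November 8, 1997 is within that limit.
Step 5 — counting 60 days from November 8, 1997 (when the auditor's consent is delivered) gives a deadline of January 7, 1998; completed December 9, 1997, before the deadline.
Step 6 — counting 50 days from December 9, 1997 (when the posting confirmation is filed) gives a deadline of January 28, 1998; December 10, 1997 is within that limit.

Yes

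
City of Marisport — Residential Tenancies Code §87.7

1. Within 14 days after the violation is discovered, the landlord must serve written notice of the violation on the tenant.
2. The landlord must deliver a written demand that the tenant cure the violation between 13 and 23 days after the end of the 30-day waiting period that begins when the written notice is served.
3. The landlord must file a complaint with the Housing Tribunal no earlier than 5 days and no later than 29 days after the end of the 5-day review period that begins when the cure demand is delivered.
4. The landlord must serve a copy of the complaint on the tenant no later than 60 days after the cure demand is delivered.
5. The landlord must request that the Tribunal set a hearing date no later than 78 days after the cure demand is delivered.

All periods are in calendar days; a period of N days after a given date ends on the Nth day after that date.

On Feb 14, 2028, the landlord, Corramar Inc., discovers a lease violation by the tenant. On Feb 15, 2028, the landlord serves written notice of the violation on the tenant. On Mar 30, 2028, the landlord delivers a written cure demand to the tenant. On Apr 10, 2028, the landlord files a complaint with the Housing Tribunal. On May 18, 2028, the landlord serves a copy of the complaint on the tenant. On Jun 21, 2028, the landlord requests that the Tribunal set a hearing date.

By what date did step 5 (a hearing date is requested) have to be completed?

Step 5 runs from Mar 30, 2028, when the cure demand is delivered. 78 days after Mar 30, 2028 is Jun 16, 2028.

Jun 16, 2028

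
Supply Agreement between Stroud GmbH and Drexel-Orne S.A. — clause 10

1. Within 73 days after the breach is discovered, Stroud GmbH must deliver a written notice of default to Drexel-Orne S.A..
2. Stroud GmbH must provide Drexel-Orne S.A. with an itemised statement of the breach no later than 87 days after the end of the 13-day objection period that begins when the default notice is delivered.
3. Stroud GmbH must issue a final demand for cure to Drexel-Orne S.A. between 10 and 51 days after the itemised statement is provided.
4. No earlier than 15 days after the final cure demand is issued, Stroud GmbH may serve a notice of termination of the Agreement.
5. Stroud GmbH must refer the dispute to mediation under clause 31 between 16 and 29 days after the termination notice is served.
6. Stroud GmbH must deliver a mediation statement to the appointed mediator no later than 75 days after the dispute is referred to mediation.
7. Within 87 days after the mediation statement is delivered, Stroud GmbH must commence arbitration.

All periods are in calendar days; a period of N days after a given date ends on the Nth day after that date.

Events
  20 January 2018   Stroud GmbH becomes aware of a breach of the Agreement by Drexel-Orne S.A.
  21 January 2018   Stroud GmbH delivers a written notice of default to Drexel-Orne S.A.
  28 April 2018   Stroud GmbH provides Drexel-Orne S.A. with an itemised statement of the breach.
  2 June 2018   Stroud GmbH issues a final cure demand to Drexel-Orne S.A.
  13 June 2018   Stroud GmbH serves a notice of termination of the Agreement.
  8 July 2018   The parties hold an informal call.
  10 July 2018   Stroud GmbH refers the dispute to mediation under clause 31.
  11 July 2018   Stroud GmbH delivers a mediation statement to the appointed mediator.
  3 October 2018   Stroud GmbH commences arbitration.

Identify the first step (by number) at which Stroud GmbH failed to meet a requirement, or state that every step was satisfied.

Step 4

(1) due by 20 January 2018 + 73 days = 3 April 2018; 21 January 2018 is within that limit.
(2) due by 3 February 2018 + 87 days = 1 May 2018; 28 April 2018 is within that limit.
(3) the permitted window runs from 28 April 2018 + 10 = 8 May 2018 to 28 April 2018 + 51 = 18 June 2018; done 2 June 2018, which is between those dates.
(4) permitted from 2 June 2018 + 15 days = 17 June 2018 onward; acted on 13 June 2018, 4 days prematurely.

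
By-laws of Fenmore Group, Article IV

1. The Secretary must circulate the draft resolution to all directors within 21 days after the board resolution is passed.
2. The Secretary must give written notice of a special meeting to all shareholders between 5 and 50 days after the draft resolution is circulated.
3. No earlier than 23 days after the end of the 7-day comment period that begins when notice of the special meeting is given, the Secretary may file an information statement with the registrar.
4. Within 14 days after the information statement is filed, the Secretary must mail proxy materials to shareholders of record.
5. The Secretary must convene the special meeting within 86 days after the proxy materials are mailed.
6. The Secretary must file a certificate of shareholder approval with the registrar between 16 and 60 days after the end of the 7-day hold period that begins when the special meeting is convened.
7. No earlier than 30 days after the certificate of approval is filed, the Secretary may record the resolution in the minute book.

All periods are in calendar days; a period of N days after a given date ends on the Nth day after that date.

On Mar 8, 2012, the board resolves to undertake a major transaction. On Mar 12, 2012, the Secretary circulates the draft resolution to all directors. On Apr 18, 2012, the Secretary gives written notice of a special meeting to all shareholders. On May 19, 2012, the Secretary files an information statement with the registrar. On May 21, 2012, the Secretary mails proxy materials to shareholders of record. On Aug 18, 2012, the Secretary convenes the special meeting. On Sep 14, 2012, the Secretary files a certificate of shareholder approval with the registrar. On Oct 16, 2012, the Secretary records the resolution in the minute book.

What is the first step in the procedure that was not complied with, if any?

Step 5

Step 1 — counting 21 days from Mar 8, 2012 (when the board resolution is passed) gives a deadline of Mar 29, 2012; done Mar 12, 2012 — timely.
Step 2 — 5 and 50 days from Mar 12, 2012 (when the draft resolution is circulated) are Mar 17, 2012 and May 1, 2012 respectively; done Apr 18, 2012 — within the window.
Step 3 — must wait 23 days from Apr 25, 2012 (end of the 7-day comment period, which began when notice of the special meeting is given on Apr 18, 2012), so not before May 18, 2012; done May 19, 2012 — permitted.
Step 4 — counting 14 days from May 19, 2012 (when the information statement is filed) gives a deadline of Jun 2, 2012; done May 21, 2012 — timely.
Step 5 — counting 86 days from May 21, 2012 (when the proxy materials are mailed) gives a deadline of Aug 15, 2012; Aug 18, 2012 misses that deadline by 3 days.
That is the first point of non-compliance.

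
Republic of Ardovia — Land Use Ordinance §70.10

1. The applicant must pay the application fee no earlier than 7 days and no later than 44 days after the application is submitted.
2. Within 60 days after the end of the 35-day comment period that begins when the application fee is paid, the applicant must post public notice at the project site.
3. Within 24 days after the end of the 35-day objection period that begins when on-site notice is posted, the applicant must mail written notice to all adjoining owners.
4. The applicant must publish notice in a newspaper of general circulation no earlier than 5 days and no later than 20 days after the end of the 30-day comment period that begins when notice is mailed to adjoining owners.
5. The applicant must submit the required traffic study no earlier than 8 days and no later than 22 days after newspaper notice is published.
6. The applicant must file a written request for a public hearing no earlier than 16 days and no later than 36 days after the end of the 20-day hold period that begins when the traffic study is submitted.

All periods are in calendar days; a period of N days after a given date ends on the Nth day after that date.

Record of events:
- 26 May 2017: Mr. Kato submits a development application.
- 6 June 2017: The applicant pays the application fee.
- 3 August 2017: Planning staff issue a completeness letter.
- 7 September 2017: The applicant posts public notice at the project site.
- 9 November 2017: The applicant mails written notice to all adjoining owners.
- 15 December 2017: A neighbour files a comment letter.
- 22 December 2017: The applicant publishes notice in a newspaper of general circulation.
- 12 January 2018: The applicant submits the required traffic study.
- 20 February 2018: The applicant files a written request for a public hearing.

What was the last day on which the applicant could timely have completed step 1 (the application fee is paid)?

Step 1 runs from 26 May 2017, when the application is submitted. The window is 7–44 days after 26 May 2017; it closes on 9 July 2017.

9 July 2017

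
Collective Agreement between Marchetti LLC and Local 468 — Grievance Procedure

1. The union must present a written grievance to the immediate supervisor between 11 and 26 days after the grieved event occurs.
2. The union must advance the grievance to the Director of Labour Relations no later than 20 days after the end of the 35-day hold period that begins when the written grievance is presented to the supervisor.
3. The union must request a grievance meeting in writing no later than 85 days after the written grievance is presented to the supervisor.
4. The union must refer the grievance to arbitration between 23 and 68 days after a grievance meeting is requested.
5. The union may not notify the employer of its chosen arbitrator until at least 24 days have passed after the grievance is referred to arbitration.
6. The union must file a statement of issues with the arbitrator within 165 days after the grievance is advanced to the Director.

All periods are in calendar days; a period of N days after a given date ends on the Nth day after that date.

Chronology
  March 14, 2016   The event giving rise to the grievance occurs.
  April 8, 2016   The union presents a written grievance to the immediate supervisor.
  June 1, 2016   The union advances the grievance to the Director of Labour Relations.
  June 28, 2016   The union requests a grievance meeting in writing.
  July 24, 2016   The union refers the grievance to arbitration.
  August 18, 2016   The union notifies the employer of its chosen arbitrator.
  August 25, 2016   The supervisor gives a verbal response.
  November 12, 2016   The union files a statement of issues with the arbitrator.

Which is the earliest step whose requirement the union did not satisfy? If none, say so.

None — every step was satisfied

(1) the permitted window runs from March 14, 2016 + 11 = March 25, 2016 to March 14, 2016 + 26 = April 9, 2016; done April 8, 2016, which is between those dates.
(2) due by May 13, 2016 + 20 days = June 2, 2016; June 1, 2016 is within that limit.
(3) due by April 8, 2016 + 85 days = July 2, 2016; June 28, 2016 is within that limit.
(4) the permitted window runs from June 28, 2016 + 23 = July 21, 2016 to June 28, 2016 + 68 = September 4, 2016; done July 24, 2016, which is between those dates.
(5) permitted from July 24, 2016 + 24 days = August 17, 2016 onward; August 18, 2016 is on or after that date.
(6) due by June 1, 2016 + 165 days = November 13, 2016; completed November 12, 2016, before the deadline.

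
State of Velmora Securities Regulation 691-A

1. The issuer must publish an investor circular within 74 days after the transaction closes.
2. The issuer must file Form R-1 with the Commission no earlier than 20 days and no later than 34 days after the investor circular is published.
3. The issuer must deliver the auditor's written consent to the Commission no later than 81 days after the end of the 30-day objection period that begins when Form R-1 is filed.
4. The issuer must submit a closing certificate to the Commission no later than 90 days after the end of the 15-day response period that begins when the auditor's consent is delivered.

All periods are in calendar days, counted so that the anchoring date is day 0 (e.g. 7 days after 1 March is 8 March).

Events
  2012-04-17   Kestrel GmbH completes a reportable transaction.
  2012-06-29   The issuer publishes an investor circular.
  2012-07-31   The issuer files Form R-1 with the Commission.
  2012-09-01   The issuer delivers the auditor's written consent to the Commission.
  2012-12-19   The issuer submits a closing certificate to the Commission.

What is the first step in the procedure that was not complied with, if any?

(1) due by 2012-04-17 + 74 days = 2012-06-30; 2012-06-29 is within that limit.
(2) the permitted window runs from 2012-06-29 + 20 = 2012-07-19 to 2012-06-29 + 34 = 2012-08-02; done 2012-07-31 — within the window.
(3) due by 2012-08-30 + 81 days = 2012-11-19; 2012-09-01 is within that limit.
(4) due by 2012-09-16 + 90 days = 2012-12-15; 2012-12-19 misses that deadline by 4 days.
No need to go further; step 4 was not satisfied.

Step 4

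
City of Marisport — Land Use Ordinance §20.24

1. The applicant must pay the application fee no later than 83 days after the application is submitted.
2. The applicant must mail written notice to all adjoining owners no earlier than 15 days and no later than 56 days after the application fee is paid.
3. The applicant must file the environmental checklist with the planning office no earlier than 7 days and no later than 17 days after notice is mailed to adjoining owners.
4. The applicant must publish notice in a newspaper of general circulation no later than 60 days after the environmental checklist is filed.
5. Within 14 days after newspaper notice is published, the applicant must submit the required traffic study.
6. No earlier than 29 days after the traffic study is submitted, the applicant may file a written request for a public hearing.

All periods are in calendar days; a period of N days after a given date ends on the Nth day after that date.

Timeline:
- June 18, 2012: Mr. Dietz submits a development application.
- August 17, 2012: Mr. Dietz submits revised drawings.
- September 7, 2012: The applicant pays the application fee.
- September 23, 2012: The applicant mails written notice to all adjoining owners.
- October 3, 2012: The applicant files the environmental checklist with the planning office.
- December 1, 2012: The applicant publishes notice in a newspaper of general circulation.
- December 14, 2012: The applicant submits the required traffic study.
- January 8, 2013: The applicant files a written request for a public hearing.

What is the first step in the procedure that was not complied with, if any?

Step 6

Step 1 — counting 83 days from June 18, 2012 (when the application is submitted) gives a deadline of September 9, 2012; done September 7, 2012 — timely.
Step 2 — 15 and 56 days from September 7, 2012 (when the application fee is paid) are September 22, 2012 and November 2, 2012 respectively; done September 23, 2012 — within the window.
Step 3 — 7 and 17 days from September 23, 2012 (when notice is mailed to adjoining owners) are September 30, 2012 and October 10, 2012 respectively; October 3, 2012 falls inside that range.
Step 4 — counting 60 days from October 3, 2012 (when the environmental checklist is filed) gives a deadline of December 2, 2012; done December 1, 2012 — timely.
Step 5 — counting 14 days from December 1, 2012 (when newspaper notice is published) gives a deadline of December 15, 2012; completed December 14, 2012, before the deadline.
Step 6 — must wait 29 days from December 14, 2012 (when the traffic study is submitted), so not before January 12, 2013; acted on January 8, 2013, 4 days prematurely.
The procedure was therefore not followed at step 6.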